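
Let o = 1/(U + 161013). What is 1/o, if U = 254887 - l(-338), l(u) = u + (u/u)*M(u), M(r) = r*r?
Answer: 301994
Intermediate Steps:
M(r) = r**2
l(u) = u + u**2 (l(u) = u + (u/u)*u**2 = u + 1*u**2 = u + u**2)
U = 140981 (U = 254887 - (-338)*(1 - 338) = 254887 - (-338)*(-337) = 254887 - 1*113906 = 254887 - 113906 = 140981)
o = 1/301994 (o = 1/(140981 + 161013) = 1/301994 ≈ 3.3113e-6)
1/o = 1/(1/301994) = 301994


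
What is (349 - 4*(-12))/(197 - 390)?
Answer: -397/193 ≈ -2.0570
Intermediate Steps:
(349 - 4*(-12))/(197 - 390) = (349 + 48)/(-193) = 397*(-1/193) = -397/193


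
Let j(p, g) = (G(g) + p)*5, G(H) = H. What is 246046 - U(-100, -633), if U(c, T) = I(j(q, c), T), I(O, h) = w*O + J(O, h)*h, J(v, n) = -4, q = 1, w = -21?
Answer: 233119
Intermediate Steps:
j(p, g) = 5*g + 5*p (j(p, g) = (g + p)*5 = 5*g + 5*p)
I(O, h) = -21*O - 4*h
U(c, T) = -105 - 105*c - 4*T (U(c, T) = -21*(5*c + 5*1) - 4*T = -21*(5*c + 5) - 4*T = -21*(5 + 5*c) - 4*T = (-105 - 105*c) - 4*T = -105 - 105*c - 4*T)
246046 - U(-100, -633) = 246046 - (-105 - 105*(-100) - 4*(-633)) = 246046 - (-105 + 10500 + 2532) = 246046 - 1*12927 = 246046 - 12927 = 233119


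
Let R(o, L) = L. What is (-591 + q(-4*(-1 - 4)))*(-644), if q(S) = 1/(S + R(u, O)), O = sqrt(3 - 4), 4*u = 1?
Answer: 152609324/401 + 644*I/401 ≈ 3.8057e+5 + 1.606*I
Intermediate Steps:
u = 1/4 (u = (1/4)*1 = 1/4 ≈ 0.25000)
O = I (O = sqrt(-1) = I ≈ 1.0*I)
q(S) = 1/(I + S) (q(S) = 1/(S + I) = 1/(I + S))
(-591 + q(-4*(-1 - 4)))*(-644) = (-591 + 1/(I - 4*(-1 - 4)))*(-644) = (-591 + 1/(I - 4*(-5)))*(-644) = (-591 + 1/(I + 20))*(-644) = (-591 + 1/(20 + I))*(-644) = (-591 + (20 - I)/401)*(-644) = 380604 - 644*(20 - I)/401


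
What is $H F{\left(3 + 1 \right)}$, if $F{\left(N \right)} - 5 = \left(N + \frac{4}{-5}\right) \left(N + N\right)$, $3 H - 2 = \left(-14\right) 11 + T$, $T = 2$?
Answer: $-1530$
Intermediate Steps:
$H = -50$ ($H = \frac{2}{3} + \frac{\left(-14\right) 11 + 2}{3} = \frac{2}{3} + \frac{-154 + 2}{3} = \frac{2}{3} + \frac{1}{3} \left(-152\right) = \frac{2}{3} - \frac{152}{3} = -50$)
$F{\left(N \right)} = 5 + 2 N \left(- \frac{4}{5} + N\right)$ ($F{\left(N \right)} = 5 + \left(N + \frac{4}{-5}\right) \left(N + N\right) = 5 + \left(N + 4 \left(- \frac{1}{5}\right)\right) 2 N = 5 + \left(N - \frac{4}{5}\right) 2 N = 5 + \left(- \frac{4}{5} + N\right) 2 N = 5 + 2 N \left(- \frac{4}{5} + N\right)$)
$H F{\left(3 + 1 \right)} = - 50 \left(5 + 2 \left(3 + 1\right)^{2} - \frac{8 \left(3 + 1\right)}{5}\right) = - 50 \left(5 + 2 \cdot 4^{2} - \frac{32}{5}\right) = - 50 \left(5 + 2 \cdot 16 - \frac{32}{5}\right) = - 50 \left(5 + 32 - \frac{32}{5}\right) = \left(-50\right) \frac{153}{5} = -1530$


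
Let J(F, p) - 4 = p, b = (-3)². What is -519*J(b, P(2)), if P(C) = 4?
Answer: -4152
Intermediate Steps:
b = 9
J(F, p) = 4 + p
-519*J(b, P(2)) = -519*(4 + 4) = -519*8 = -4152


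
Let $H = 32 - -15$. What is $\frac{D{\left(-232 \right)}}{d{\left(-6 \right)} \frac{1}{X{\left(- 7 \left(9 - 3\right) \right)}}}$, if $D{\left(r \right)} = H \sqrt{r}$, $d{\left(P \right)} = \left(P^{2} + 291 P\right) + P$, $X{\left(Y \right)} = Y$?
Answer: $\frac{329 i \sqrt{58}}{143} \approx 17.522 i$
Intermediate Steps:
$d{\left(P \right)} = P^{2} + 292 P$
$H = 47$ ($H = 32 + 15 = 47$)
$D{\left(r \right)} = 47 \sqrt{r}$
$\frac{D{\left(-232 \right)}}{d{\left(-6 \right)} \frac{1}{X{\left(- 7 \left(9 - 3\right) \right)}}} = \frac{47 \sqrt{-232}}{- 6 \left(292 - 6\right) \frac{1}{\left(-7\right) \left(9 - 3\right)}} = \frac{47 \cdot 2 i \sqrt{58}}{\left(-6\right) 286 \frac{1}{\left(-7\right) 6}} = \frac{94 i \sqrt{58}}{\left(-1716\right) \frac{1}{-42}} = \frac{94 i \sqrt{58}}{\left(-1716\right) \left(- \frac{1}{42}\right)} = \frac{94 i \sqrt{58}}{\frac{286}{7}} = 94 i \sqrt{58} \cdot \frac{7}{286} = \frac{329 i \sqrt{58}}{143}$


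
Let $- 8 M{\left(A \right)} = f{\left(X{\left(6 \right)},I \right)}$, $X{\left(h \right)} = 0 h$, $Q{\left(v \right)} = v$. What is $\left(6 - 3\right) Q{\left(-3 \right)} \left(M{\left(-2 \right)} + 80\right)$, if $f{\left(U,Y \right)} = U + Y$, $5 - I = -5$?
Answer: $- \frac{2835}{4} \approx -708.75$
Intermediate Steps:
$I = 10$ ($I = 5 - -5 = 5 + 5 = 10$)
$X{\left(h \right)} = 0$
$M{\left(A \right)} = - \frac{5}{4}$ ($M{\left(A \right)} = - \frac{0 + 10}{8} = \left(- \frac{1}{8}\right) 10 = - \frac{5}{4}$)
$\left(6 - 3\right) Q{\left(-3 \right)} \left(M{\left(-2 \right)} + 80\right) = \left(6 - 3\right) \left(-3\right) \left(- \frac{5}{4} + 80\right) = 3 \left(-3\right) \frac{315}{4} = \left(-9\right) \frac{315}{4} = - \frac{2835}{4}$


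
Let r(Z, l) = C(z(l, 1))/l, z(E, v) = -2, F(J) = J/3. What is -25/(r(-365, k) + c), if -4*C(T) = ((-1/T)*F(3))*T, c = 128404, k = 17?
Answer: -1700/8731473 ≈ -0.00019470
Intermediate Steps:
F(J) = J/3 (F(J) = J*(1/3) = J/3)
C(T) = 1/4 (C(T) = -(-1/T)*((1/3)*3)*T/4 = --1/T*1*T/4 = -(-1/T)*T/4 = -1/4*(-1) = 1/4)
r(Z, l) = 1/(4*l)
-25/(r(-365, k) + c) = -25/((1/4)/17 + 128404) = -25/((1/4)*(1/17) + 128404) = -25/(1/68 + 128404) = -25/(8731473/68) = (68/8731473)*(-25) = -1700/8731473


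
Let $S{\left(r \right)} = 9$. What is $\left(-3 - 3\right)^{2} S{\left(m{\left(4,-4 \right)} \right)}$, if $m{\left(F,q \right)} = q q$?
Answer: $324$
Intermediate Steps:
$m{\left(F,q \right)} = q^{2}$
$\left(-3 - 3\right)^{2} S{\left(m{\left(4,-4 \right)} \right)} = \left(-3 - 3\right)^{2} \cdot 9 = \left(-6\right)^{2} \cdot 9 = 36 \cdot 9 = 324$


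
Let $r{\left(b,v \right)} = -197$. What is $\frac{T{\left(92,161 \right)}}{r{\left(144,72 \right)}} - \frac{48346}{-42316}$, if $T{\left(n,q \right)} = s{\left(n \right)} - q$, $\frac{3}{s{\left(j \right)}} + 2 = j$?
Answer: $\frac{61258603}{31260945} \approx 1.9596$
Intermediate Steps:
$s{\left(j \right)} = \frac{3}{-2 + j}$
$T{\left(n,q \right)} = - q + \frac{3}{-2 + n}$ ($T{\left(n,q \right)} = \frac{3}{-2 + n} - q = - q + \frac{3}{-2 + n}$)
$\frac{T{\left(92,161 \right)}}{r{\left(144,72 \right)}} - \frac{48346}{-42316} = \frac{\frac{1}{-2 + 92} \left(3 - 161 \left(-2 + 92\right)\right)}{-197} - \frac{48346}{-42316} = \frac{3 - 161 \cdot 90}{90} \left(- \frac{1}{197}\right) - - \frac{24173}{21158} = \frac{3 - 14490}{90} \left(- \frac{1}{197}\right) + \frac{24173}{21158} = \frac{1}{90} \left(-14487\right) \left(- \frac{1}{197}\right) + \frac{24173}{21158} = \left(- \frac{4829}{30}\right) \left(- \frac{1}{197}\right) + \frac{24173}{21158} = \frac{4829}{5910} + \frac{24173}{21158} = \frac{61258603}{31260945}$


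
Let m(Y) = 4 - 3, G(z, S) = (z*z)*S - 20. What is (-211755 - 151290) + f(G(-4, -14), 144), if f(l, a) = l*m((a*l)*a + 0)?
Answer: -363289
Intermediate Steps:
G(z, S) = -20 + S*z**2 (G(z, S) = z**2*S - 20 = S*z**2 - 20 = -20 + S*z**2)
m(Y) = 1
f(l, a) = l (f(l, a) = l*1 = l)
(-211755 - 151290) + f(G(-4, -14), 144) = (-211755 - 151290) + (-20 - 14*(-4)**2) = -363045 + (-20 - 14*16) = -363045 + (-20 - 224) = -363045 - 244 = -363289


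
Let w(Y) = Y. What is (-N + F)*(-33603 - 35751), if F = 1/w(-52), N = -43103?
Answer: -77723467335/26 ≈ -2.9894e+9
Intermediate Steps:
F = -1/52 (F = 1/(-52) = -1/52 ≈ -0.019231)
(-N + F)*(-33603 - 35751) = (-1*(-43103) - 1/52)*(-33603 - 35751) = (43103 - 1/52)*(-69354) = (2241355/52)*(-69354) = -77723467335/26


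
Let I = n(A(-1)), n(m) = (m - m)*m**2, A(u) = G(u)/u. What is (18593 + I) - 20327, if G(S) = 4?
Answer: -1734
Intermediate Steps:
A(u) = 4/u
n(m) = 0 (n(m) = 0*m**2 = 0)
I = 0
(18593 + I) - 20327 = (18593 + 0) - 20327 = 18593 - 20327 = -1734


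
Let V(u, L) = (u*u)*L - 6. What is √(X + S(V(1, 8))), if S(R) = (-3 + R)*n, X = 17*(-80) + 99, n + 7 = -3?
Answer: 3*I*√139 ≈ 35.37*I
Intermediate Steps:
n = -10 (n = -7 - 3 = -10)
V(u, L) = -6 + L*u² (V(u, L) = u²*L - 6 = L*u² - 6 = -6 + L*u²)
X = -1261 (X = -1360 + 99 = -1261)
S(R) = 30 - 10*R (S(R) = (-3 + R)*(-10) = 30 - 10*R)
√(X + S(V(1, 8))) = √(-1261 + (30 - 10*(-6 + 8*1²))) = √(-1261 + (30 - 10*(-6 + 8*1))) = √(-1261 + (30 - 10*(-6 + 8))) = √(-1261 + (30 - 10*2)) = √(-1261 + (30 - 20)) = √(-1261 + 10) = √(-1251) = 3*I*√139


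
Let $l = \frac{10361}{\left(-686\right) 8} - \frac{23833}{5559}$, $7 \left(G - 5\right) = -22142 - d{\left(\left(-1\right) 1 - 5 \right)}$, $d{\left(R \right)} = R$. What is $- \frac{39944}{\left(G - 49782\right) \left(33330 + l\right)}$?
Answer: $\frac{2843407568512}{125580000817415925} \approx 2.2642 \cdot 10^{-5}$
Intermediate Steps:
$G = - \frac{22101}{7}$ ($G = 5 + \frac{-22142 - \left(\left(-1\right) 1 - 5\right)}{7} = 5 + \frac{-22142 - \left(-1 - 5\right)}{7} = 5 + \frac{-22142 - -6}{7} = 5 + \frac{-22142 + 6}{7} = 5 + \frac{1}{7} \left(-22136\right) = 5 - \frac{22136}{7} = - \frac{22101}{7} \approx -3157.3$)
$l = - \frac{188392303}{30507792}$ ($l = \frac{10361}{-5488} - \frac{23833}{5559} = 10361 \left(- \frac{1}{5488}\right) - \frac{23833}{5559} = - \frac{10361}{5488} - \frac{23833}{5559} = - \frac{188392303}{30507792} \approx -6.1752$)
$- \frac{39944}{\left(G - 49782\right) \left(33330 + l\right)} = - \frac{39944}{\left(- \frac{22101}{7} - 49782\right) \left(33330 - \frac{188392303}{30507792}\right)} = - \frac{39944}{\left(- \frac{370575}{7}\right) \frac{1016636315057}{30507792}} = - \frac{39944}{- \frac{125580000817415925}{71184848}} = \left(-39944\right) \left(- \frac{71184848}{125580000817415925}\right) = \frac{2843407568512}{125580000817415925}$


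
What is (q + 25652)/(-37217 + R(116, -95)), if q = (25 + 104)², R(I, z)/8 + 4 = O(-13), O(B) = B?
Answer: -42293/37353 ≈ -1.1323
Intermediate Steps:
R(I, z) = -136 (R(I, z) = -32 + 8*(-13) = -32 - 104 = -136)
q = 16641 (q = 129² = 16641)
(q + 25652)/(-37217 + R(116, -95)) = (16641 + 25652)/(-37217 - 136) = 42293/(-37353) = 42293*(-1/37353) = -42293/37353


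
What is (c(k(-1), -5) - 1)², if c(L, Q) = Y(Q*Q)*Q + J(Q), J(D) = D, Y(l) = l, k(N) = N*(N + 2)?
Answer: 17161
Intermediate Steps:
k(N) = N*(2 + N)
c(L, Q) = Q + Q³ (c(L, Q) = (Q*Q)*Q + Q = Q²*Q + Q = Q³ + Q = Q + Q³)
(c(k(-1), -5) - 1)² = ((-5 + (-5)³) - 1)² = ((-5 - 125) - 1)² = (-130 - 1)² = (-131)² = 17161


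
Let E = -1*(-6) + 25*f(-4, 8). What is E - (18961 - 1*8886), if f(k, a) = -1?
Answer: -10094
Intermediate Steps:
E = -19 (E = -1*(-6) + 25*(-1) = 6 - 25 = -19)
E - (18961 - 1*8886) = -19 - (18961 - 1*8886) = -19 - (18961 - 8886) = -19 - 1*10075 = -19 - 10075 = -10094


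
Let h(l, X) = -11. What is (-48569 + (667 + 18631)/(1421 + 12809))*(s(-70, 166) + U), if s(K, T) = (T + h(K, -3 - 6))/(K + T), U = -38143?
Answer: 210881453455063/113840 ≈ 1.8524e+9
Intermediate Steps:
s(K, T) = (-11 + T)/(K + T) (s(K, T) = (T - 11)/(K + T) = (-11 + T)/(K + T))
(-48569 + (667 + 18631)/(1421 + 12809))*(s(-70, 166) + U) = (-48569 + (667 + 18631)/(1421 + 12809))*((-11 + 166)/(-70 + 166) - 38143) = (-48569 + 19298/14230)*(155/96 - 38143) = (-48569 + 19298*(1/14230))*((1/96)*155 - 38143) = (-48569 + 9649/7115)*(155/96 - 38143) = -345558786/7115*(-3661573/96) = 210881453455063/113840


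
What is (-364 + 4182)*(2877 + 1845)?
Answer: 18028596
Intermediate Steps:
(-364 + 4182)*(2877 + 1845) = 3818*4722 = 18028596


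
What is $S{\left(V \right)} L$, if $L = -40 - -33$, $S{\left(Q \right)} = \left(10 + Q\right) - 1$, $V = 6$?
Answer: $-105$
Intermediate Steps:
$S{\left(Q \right)} = 9 + Q$
$L = -7$ ($L = -40 + 33 = -7$)
$S{\left(V \right)} L = \left(9 + 6\right) \left(-7\right) = 15 \left(-7\right) = -105$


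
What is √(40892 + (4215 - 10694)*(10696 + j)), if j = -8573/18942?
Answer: I*√205362402957894/1722 ≈ 8322.0*I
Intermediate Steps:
j = -8573/18942 (j = -8573*1/18942 = -8573/18942 ≈ -0.45259)
√(40892 + (4215 - 10694)*(10696 + j)) = √(40892 + (4215 - 10694)*(10696 - 8573/18942)) = √(40892 - 6479*202595059/18942) = √(40892 - 119328489751/1722) = √(-119258073727/1722) = I*√205362402957894/1722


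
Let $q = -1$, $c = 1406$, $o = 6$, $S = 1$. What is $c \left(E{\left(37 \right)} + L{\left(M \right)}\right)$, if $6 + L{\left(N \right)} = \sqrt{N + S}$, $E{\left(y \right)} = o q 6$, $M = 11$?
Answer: $-59052 + 2812 \sqrt{3} \approx -54182.0$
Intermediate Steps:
$E{\left(y \right)} = -36$ ($E{\left(y \right)} = 6 \left(-1\right) 6 = \left(-6\right) 6 = -36$)
$L{\left(N \right)} = -6 + \sqrt{1 + N}$ ($L{\left(N \right)} = -6 + \sqrt{N + 1} = -6 + \sqrt{1 + N}$)
$c \left(E{\left(37 \right)} + L{\left(M \right)}\right) = 1406 \left(-36 - \left(6 - \sqrt{1 + 11}\right)\right) = 1406 \left(-36 - \left(6 - \sqrt{12}\right)\right) = 1406 \left(-36 - \left(6 - 2 \sqrt{3}\right)\right) = 1406 \left(-42 + 2 \sqrt{3}\right) = -59052 + 2812 \sqrt{3}$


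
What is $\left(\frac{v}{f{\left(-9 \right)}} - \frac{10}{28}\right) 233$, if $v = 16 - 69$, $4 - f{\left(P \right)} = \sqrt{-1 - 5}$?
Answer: $- \frac{358587}{154} - \frac{12349 i \sqrt{6}}{22} \approx -2328.5 - 1374.9 i$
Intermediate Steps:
$f{\left(P \right)} = 4 - i \sqrt{6}$ ($f{\left(P \right)} = 4 - \sqrt{-1 - 5} = 4 - \sqrt{-6} = 4 - i \sqrt{6}$)
$v = -53$
$\left(\frac{v}{f{\left(-9 \right)}} - \frac{10}{28}\right) 233 = \left(- \frac{53}{4 - i \sqrt{6}} - \frac{10}{28}\right) 233 = \left(- \frac{53}{4 - i \sqrt{6}} - \frac{5}{14}\right) 233 = \left(- \frac{5}{14} - \frac{53}{4 - i \sqrt{6}}\right) 233 = - \frac{1165}{14} - \frac{12349}{4 - i \sqrt{6}}$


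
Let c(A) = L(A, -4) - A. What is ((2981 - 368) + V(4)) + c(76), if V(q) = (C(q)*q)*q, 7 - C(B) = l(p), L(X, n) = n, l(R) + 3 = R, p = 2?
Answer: 2661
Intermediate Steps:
l(R) = -3 + R
C(B) = 8 (C(B) = 7 - (-3 + 2) = 7 - 1*(-1) = 7 + 1 = 8)
c(A) = -4 - A
V(q) = 8*q**2 (V(q) = (8*q)*q = 8*q**2)
((2981 - 368) + V(4)) + c(76) = ((2981 - 368) + 8*4**2) + (-4 - 1*76) = (2613 + 8*16) + (-4 - 76) = (2613 + 128) - 80 = 2741 - 80 = 2661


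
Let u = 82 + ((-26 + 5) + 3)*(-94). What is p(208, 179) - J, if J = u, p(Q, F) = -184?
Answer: -1958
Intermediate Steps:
u = 1774 (u = 82 + (-21 + 3)*(-94) = 82 - 18*(-94) = 82 + 1692 = 1774)
J = 1774
p(208, 179) - J = -184 - 1*1774 = -184 - 1774 = -1958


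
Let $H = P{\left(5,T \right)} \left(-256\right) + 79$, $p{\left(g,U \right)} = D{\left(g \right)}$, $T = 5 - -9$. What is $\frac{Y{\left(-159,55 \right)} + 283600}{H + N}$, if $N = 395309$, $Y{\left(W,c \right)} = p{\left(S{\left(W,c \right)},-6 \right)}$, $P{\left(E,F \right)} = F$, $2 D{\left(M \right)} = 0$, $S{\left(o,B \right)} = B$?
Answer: $\frac{70900}{97951} \approx 0.72383$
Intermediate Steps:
$D{\left(M \right)} = 0$ ($D{\left(M \right)} = \frac{1}{2} \cdot 0 = 0$)
$T = 14$ ($T = 5 + 9 = 14$)
$p{\left(g,U \right)} = 0$
$Y{\left(W,c \right)} = 0$
$H = -3505$ ($H = 14 \left(-256\right) + 79 = -3584 + 79 = -3505$)
$\frac{Y{\left(-159,55 \right)} + 283600}{H + N} = \frac{0 + 283600}{-3505 + 395309} = \frac{283600}{391804} = 283600 \cdot \frac{1}{391804} = \frac{70900}{97951}$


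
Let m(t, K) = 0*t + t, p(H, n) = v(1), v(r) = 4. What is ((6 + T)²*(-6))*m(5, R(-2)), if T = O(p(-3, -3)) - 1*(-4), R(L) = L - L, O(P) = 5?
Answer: -6750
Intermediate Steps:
p(H, n) = 4
R(L) = 0
m(t, K) = t (m(t, K) = 0 + t = t)
T = 9 (T = 5 - 1*(-4) = 5 + 4 = 9)
((6 + T)²*(-6))*m(5, R(-2)) = ((6 + 9)²*(-6))*5 = (15²*(-6))*5 = (225*(-6))*5 = -1350*5 = -6750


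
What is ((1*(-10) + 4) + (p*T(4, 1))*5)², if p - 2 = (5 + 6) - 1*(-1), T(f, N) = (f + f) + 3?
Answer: 583696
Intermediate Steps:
T(f, N) = 3 + 2*f (T(f, N) = 2*f + 3 = 3 + 2*f)
p = 14 (p = 2 + ((5 + 6) - 1*(-1)) = 2 + (11 + 1) = 2 + 12 = 14)
((1*(-10) + 4) + (p*T(4, 1))*5)² = ((1*(-10) + 4) + (14*(3 + 2*4))*5)² = ((-10 + 4) + (14*(3 + 8))*5)² = (-6 + (14*11)*5)² = (-6 + 154*5)² = (-6 + 770)² = 764² = 583696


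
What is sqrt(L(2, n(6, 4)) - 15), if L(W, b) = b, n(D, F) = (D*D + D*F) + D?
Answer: sqrt(51) ≈ 7.1414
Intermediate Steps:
n(D, F) = D + D**2 + D*F (n(D, F) = (D**2 + D*F) + D = D + D**2 + D*F)
sqrt(L(2, n(6, 4)) - 15) = sqrt(6*(1 + 6 + 4) - 15) = sqrt(6*11 - 15) = sqrt(66 - 15) = sqrt(51)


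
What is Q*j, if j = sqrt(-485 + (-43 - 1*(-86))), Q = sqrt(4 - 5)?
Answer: -sqrt(442) ≈ -21.024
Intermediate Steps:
Q = I (Q = sqrt(-1) = I ≈ 1.0*I)
j = I*sqrt(442) (j = sqrt(-485 + (-43 + 86)) = sqrt(-485 + 43) = sqrt(-442) = I*sqrt(442) ≈ 21.024*I)
Q*j = I*(I*sqrt(442)) = -sqrt(442)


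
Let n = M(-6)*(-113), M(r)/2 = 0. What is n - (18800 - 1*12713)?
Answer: -6087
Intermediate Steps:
M(r) = 0 (M(r) = 2*0 = 0)
n = 0 (n = 0*(-113) = 0)
n - (18800 - 1*12713) = 0 - (18800 - 1*12713) = 0 - (18800 - 12713) = 0 - 1*6087 = 0 - 6087 = -6087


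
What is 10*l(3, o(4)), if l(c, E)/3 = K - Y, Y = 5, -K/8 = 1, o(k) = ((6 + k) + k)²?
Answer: -390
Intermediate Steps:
o(k) = (6 + 2*k)²
K = -8 (K = -8*1 = -8)
l(c, E) = -39 (l(c, E) = 3*(-8 - 1*5) = 3*(-8 - 5) = 3*(-13) = -39)
10*l(3, o(4)) = 10*(-39) = -390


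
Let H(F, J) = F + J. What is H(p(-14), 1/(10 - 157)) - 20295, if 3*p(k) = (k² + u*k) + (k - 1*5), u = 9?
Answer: -2980867/147 ≈ -20278.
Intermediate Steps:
p(k) = -5/3 + k²/3 + 10*k/3 (p(k) = ((k² + 9*k) + (k - 1*5))/3 = ((k² + 9*k) + (k - 5))/3 = ((k² + 9*k) + (-5 + k))/3 = (-5 + k² + 10*k)/3 = -5/3 + k²/3 + 10*k/3)
H(p(-14), 1/(10 - 157)) - 20295 = ((-5/3 + (⅓)*(-14)² + (10/3)*(-14)) + 1/(10 - 157)) - 20295 = ((-5/3 + (⅓)*196 - 140/3) + 1/(-147)) - 20295 = ((-5/3 + 196/3 - 140/3) - 1/147) - 20295 = (17 - 1/147) - 20295 = 2498/147 - 20295 = -2980867/147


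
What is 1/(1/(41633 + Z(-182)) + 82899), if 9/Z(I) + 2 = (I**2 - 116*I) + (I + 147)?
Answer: 2256466976/187058855897623 ≈ 1.2063e-5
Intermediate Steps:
Z(I) = 9/(145 + I**2 - 115*I) (Z(I) = 9/(-2 + ((I**2 - 116*I) + (I + 147))) = 9/(-2 + ((I**2 - 116*I) + (147 + I))) = 9/(-2 + (147 + I**2 - 115*I)) = 9/(145 + I**2 - 115*I))
1/(1/(41633 + Z(-182)) + 82899) = 1/(1/(41633 + 9/(145 + (-182)**2 - 115*(-182))) + 82899) = 1/(1/(41633 + 9/(145 + 33124 + 20930)) + 82899) = 1/(1/(41633 + 9/54199) + 82899) = 1/(1/(2256466976/54199) + 82899) = 1/(54199/2256466976 + 82899) = 1/(187058855897623/2256466976) = 2256466976/187058855897623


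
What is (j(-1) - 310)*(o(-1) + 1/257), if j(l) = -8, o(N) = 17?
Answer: -1389660/257 ≈ -5407.2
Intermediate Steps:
(j(-1) - 310)*(o(-1) + 1/257) = (-8 - 310)*(17 + 1/257) = -318*(17 + 1/257) = -318*4370/257 = -1389660/257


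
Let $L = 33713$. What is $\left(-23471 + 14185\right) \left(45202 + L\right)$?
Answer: $-732804690$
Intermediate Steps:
$\left(-23471 + 14185\right) \left(45202 + L\right) = \left(-23471 + 14185\right) \left(45202 + 33713\right) = \left(-9286\right) 78915 = -732804690$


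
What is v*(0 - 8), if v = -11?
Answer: 88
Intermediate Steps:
v*(0 - 8) = -11*(0 - 8) = -11*(-8) = 88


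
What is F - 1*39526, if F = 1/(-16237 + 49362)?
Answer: -1309298749/33125 ≈ -39526.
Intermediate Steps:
F = 1/33125 ≈ 3.0189e-5
F - 1*39526 = 1/33125 - 1*39526 = 1/33125 - 39526 = -1309298749/33125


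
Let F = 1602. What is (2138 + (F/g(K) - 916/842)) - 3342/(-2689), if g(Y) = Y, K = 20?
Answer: 25112176689/11320690 ≈ 2218.3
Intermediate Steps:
(2138 + (F/g(K) - 916/842)) - 3342/(-2689) = (2138 + (1602/20 - 916/842)) - 3342/(-2689) = (2138 + (1602*(1/20) - 916*1/842)) - 3342*(-1/2689) = (2138 + (801/10 - 458/421)) + 3342/2689 = (2138 + 332641/4210) + 3342/2689 = 9333621/4210 + 3342/2689 = 25112176689/11320690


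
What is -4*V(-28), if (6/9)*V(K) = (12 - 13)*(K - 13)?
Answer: -246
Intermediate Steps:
V(K) = 39/2 - 3*K/2 (V(K) = 3*((12 - 13)*(K - 13))/2 = 3*(-(-13 + K))/2 = 3*(13 - K)/2 = 39/2 - 3*K/2)
-4*V(-28) = -4*(39/2 - 3/2*(-28)) = -4*(39/2 + 42) = -4*123/2 = -246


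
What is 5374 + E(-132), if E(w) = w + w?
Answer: 5110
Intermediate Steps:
E(w) = 2*w
5374 + E(-132) = 5374 + 2*(-132) = 5374 - 264 = 5110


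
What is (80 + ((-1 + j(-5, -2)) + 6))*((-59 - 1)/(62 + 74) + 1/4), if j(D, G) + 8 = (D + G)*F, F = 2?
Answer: -819/68 ≈ -12.044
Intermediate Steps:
j(D, G) = -8 + 2*D + 2*G (j(D, G) = -8 + (D + G)*2 = -8 + (2*D + 2*G) = -8 + 2*D + 2*G)
(80 + ((-1 + j(-5, -2)) + 6))*((-59 - 1)/(62 + 74) + 1/4) = (80 + ((-1 + (-8 + 2*(-5) + 2*(-2))) + 6))*((-59 - 1)/(62 + 74) + 1/4) = (80 + ((-1 + (-8 - 10 - 4)) + 6))*(-60/136 + ¼) = (80 + ((-1 - 22) + 6))*(-60*1/136 + ¼) = (80 + (-23 + 6))*(-15/34 + ¼) = (80 - 17)*(-13/68) = 63*(-13/68) = -819/68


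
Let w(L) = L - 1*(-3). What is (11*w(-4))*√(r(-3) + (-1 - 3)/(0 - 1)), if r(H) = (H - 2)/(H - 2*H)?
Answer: -11*√21/3 ≈ -16.803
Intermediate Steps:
w(L) = 3 + L (w(L) = L + 3 = 3 + L)
r(H) = -(-2 + H)/H (r(H) = (-2 + H)/((-H)) = (-2 + H)*(-1/H) = -(-2 + H)/H)
(11*w(-4))*√(r(-3) + (-1 - 3)/(0 - 1)) = (11*(3 - 4))*√((2 - 1*(-3))/(-3) + (-1 - 3)/(0 - 1)) = (11*(-1))*√(-(2 + 3)/3 - 4/(-1)) = -11*√(-⅓*5 - 4*(-1)) = -11*√(-5/3 + 4) = -11*√21/3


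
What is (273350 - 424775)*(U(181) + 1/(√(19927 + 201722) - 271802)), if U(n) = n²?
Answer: -73297425516204022605/14775221111 + 30285*√221649/14775221111 ≈ -4.9608e+9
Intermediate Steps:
(273350 - 424775)*(U(181) + 1/(√(19927 + 201722) - 271802)) = (273350 - 424775)*(181² + 1/(√(19927 + 201722) - 271802)) = -151425*(32761 + 1/(√221649 - 271802)) = -151425*(32761 + 1/(-271802 + √221649)) = -4960834425 - 151425/(-271802 + √221649)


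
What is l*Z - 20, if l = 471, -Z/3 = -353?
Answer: 498769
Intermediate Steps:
Z = 1059 (Z = -3*(-353) = 1059)
l*Z - 20 = 471*1059 - 20 = 498789 - 20 = 498769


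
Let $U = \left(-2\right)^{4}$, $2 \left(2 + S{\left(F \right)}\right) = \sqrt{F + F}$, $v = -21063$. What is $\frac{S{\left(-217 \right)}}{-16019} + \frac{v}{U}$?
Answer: $- \frac{337408165}{256304} - \frac{i \sqrt{434}}{32038} \approx -1316.4 - 0.00065025 i$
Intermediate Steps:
$S{\left(F \right)} = -2 + \frac{\sqrt{2} \sqrt{F}}{2}$ ($S{\left(F \right)} = -2 + \frac{\sqrt{F + F}}{2} = -2 + \frac{\sqrt{2 F}}{2} = -2 + \frac{\sqrt{2} \sqrt{F}}{2}$)
$U = 16$
$\frac{S{\left(-217 \right)}}{-16019} + \frac{v}{U} = \frac{-2 + \frac{\sqrt{2} \sqrt{-217}}{2}}{-16019} - \frac{21063}{16} = \left(-2 + \frac{\sqrt{2} i \sqrt{217}}{2}\right) \left(- \frac{1}{16019}\right) - \frac{21063}{16} = \left(-2 + \frac{i \sqrt{434}}{2}\right) \left(- \frac{1}{16019}\right) - \frac{21063}{16} = \left(\frac{2}{16019} - \frac{i \sqrt{434}}{32038}\right) - \frac{21063}{16} = - \frac{337408165}{256304} - \frac{i \sqrt{434}}{32038}$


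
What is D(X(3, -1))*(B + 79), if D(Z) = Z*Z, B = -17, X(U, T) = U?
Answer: 558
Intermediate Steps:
D(Z) = Z²
D(X(3, -1))*(B + 79) = 3²*(-17 + 79) = 9*62 = 558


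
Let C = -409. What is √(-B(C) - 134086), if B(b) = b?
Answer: 3*I*√14853 ≈ 365.62*I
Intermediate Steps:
√(-B(C) - 134086) = √(-1*(-409) - 134086) = √(409 - 134086) = √(-133677) = 3*I*√14853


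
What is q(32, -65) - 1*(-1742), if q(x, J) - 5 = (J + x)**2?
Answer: 2836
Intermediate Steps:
q(x, J) = 5 + (J + x)**2
q(32, -65) - 1*(-1742) = (5 + (-65 + 32)**2) - 1*(-1742) = (5 + (-33)**2) + 1742 = (5 + 1089) + 1742 = 1094 + 1742 = 2836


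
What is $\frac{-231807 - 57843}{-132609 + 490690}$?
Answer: $- \frac{289650}{358081} \approx -0.8089$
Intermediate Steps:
$\frac{-231807 - 57843}{-132609 + 490690} = - \frac{289650}{358081}$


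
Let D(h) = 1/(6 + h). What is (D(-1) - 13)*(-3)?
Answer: 192/5 ≈ 38.400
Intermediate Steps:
(D(-1) - 13)*(-3) = (1/(6 - 1) - 13)*(-3) = (1/5 - 13)*(-3) = (⅕ - 13)*(-3) = -64/5*(-3) = 192/5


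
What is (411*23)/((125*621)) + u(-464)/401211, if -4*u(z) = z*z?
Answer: -620677/50151375 ≈ -0.012376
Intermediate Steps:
u(z) = -z**2/4 (u(z) = -z*z/4 = -z**2/4)
(411*23)/((125*621)) + u(-464)/401211 = (411*23)/((125*621)) - 1/4*(-464)**2/401211 = 9453/77625 - 1/4*215296*(1/401211) = 9453*(1/77625) - 53824*1/401211 = 137/1125 - 53824/401211 = -620677/50151375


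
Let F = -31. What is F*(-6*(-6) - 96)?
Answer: 1860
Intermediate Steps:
F*(-6*(-6) - 96) = -31*(-6*(-6) - 96) = -31*(36 - 96) = -31*(-60) = 1860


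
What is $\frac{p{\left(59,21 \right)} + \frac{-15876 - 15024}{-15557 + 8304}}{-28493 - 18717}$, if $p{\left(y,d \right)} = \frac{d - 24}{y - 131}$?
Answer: $- \frac{748853}{8217939120} \approx -9.1124 \cdot 10^{-5}$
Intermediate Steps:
$p{\left(y,d \right)} = \frac{-24 + d}{-131 + y}$
$\frac{p{\left(59,21 \right)} + \frac{-15876 - 15024}{-15557 + 8304}}{-28493 - 18717} = \frac{\frac{-24 + 21}{-131 + 59} + \frac{-15876 - 15024}{-15557 + 8304}}{-28493 - 18717} = \frac{\frac{1}{-72} \left(-3\right) - \frac{30900}{-7253}}{-47210} = \left(\left(- \frac{1}{72}\right) \left(-3\right) - - \frac{30900}{7253}\right) \left(- \frac{1}{47210}\right) = \left(\frac{1}{24} + \frac{30900}{7253}\right) \left(- \frac{1}{47210}\right) = \frac{748853}{174072} \left(- \frac{1}{47210}\right) = - \frac{748853}{8217939120}$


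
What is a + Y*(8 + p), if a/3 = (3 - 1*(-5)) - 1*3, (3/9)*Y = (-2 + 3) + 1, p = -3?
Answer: 45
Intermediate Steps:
Y = 6 (Y = 3*((-2 + 3) + 1) = 3*(1 + 1) = 3*2 = 6)
a = 15 (a = 3*((3 - 1*(-5)) - 1*3) = 3*((3 + 5) - 3) = 3*(8 - 3) = 3*5 = 15)
a + Y*(8 + p) = 15 + 6*(8 - 3) = 15 + 6*5 = 15 + 30 = 45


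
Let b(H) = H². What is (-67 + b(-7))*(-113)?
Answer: 2034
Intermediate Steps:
(-67 + b(-7))*(-113) = (-67 + (-7)²)*(-113) = (-67 + 49)*(-113) = -18*(-113) = 2034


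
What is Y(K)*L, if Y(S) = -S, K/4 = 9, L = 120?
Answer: -4320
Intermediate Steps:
K = 36 (K = 4*9 = 36)
Y(K)*L = -1*36*120 = -36*120 = -4320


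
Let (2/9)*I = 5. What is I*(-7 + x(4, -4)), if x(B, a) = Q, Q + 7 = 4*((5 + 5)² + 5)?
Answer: 9135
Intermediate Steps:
Q = 413 (Q = -7 + 4*((5 + 5)² + 5) = -7 + 4*(10² + 5) = -7 + 4*(100 + 5) = -7 + 4*105 = -7 + 420 = 413)
I = 45/2 (I = (9/2)*5 = 45/2 ≈ 22.500)
x(B, a) = 413
I*(-7 + x(4, -4)) = 45*(-7 + 413)/2 = (45/2)*406 = 9135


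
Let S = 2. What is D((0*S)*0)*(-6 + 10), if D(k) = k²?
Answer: 0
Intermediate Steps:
D((0*S)*0)*(-6 + 10) = ((0*2)*0)²*(-6 + 10) = (0*0)²*4 = 0²*4 = 0*4 = 0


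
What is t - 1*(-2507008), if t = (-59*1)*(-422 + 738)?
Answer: 2488364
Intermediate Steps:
t = -18644 (t = -59*316 = -18644)
t - 1*(-2507008) = -18644 - 1*(-2507008) = -18644 + 2507008 = 2488364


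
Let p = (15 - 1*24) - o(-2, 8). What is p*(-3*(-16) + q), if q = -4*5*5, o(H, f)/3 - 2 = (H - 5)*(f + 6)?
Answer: -14508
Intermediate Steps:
o(H, f) = 6 + 3*(-5 + H)*(6 + f) (o(H, f) = 6 + 3*((H - 5)*(f + 6)) = 6 + 3*((-5 + H)*(6 + f)) = 6 + 3*(-5 + H)*(6 + f))
q = -100 (q = -20*5 = -100)
p = 279 (p = (15 - 1*24) - (-84 - 15*8 + 18*(-2) + 3*(-2)*8) = (15 - 24) - (-84 - 120 - 36 - 48) = -9 - 1*(-288) = -9 + 288 = 279)
p*(-3*(-16) + q) = 279*(-3*(-16) - 100) = 279*(48 - 100) = 279*(-52) = -14508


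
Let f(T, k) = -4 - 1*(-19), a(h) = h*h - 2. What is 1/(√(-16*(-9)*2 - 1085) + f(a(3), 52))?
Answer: 15/1022 - I*√797/1022 ≈ 0.014677 - 0.027623*I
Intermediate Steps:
a(h) = -2 + h² (a(h) = h² - 2 = -2 + h²)
f(T, k) = 15 (f(T, k) = -4 + 19 = 15)
1/(√(-16*(-9)*2 - 1085) + f(a(3), 52)) = 1/(√(-16*(-9)*2 - 1085) + 15) = 1/(√(144*2 - 1085) + 15) = 1/(√(288 - 1085) + 15) = 1/(√(-797) + 15) = 1/(I*√797 + 15) = 1/(15 + I*√797)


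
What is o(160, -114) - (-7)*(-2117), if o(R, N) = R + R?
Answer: -14499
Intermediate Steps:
o(R, N) = 2*R
o(160, -114) - (-7)*(-2117) = 2*160 - (-7)*(-2117) = 320 - 1*14819 = 320 - 14819 = -14499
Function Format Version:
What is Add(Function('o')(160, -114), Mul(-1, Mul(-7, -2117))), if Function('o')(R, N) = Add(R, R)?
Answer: -14499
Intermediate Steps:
Function('o')(R, N) = Mul(2, R)
Add(Function('o')(160, -114), Mul(-1, Mul(-7, -2117))) = Add(Mul(2, 160), Mul(-1, Mul(-7, -2117))) = Add(320, Mul(-1, 14819)) = Add(320, -14819) = -14499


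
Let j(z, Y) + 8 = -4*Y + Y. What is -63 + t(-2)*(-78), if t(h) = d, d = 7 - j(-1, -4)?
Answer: -297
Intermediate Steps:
j(z, Y) = -8 - 3*Y (j(z, Y) = -8 + (-4*Y + Y) = -8 - 3*Y)
d = 3 (d = 7 - (-8 - 3*(-4)) = 7 - (-8 + 12) = 7 - 1*4 = 7 - 4 = 3)
t(h) = 3
-63 + t(-2)*(-78) = -63 + 3*(-78) = -63 - 234 = -297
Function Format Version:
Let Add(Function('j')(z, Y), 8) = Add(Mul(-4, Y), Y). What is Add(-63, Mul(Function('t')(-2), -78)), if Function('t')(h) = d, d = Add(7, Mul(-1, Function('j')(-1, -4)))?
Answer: -297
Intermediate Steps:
Function('j')(z, Y) = Add(-8, Mul(-3, Y)) (Function('j')(z, Y) = Add(-8, Add(Mul(-4, Y), Y)) = Add(-8, Mul(-3, Y)))
d = 3 (d = Add(7, Mul(-1, Add(-8, Mul(-3, -4)))) = Add(7, Mul(-1, Add(-8, 12))) = Add(7, Mul(-1, 4)) = Add(7, -4) = 3)
Function('t')(h) = 3
Add(-63, Mul(Function('t')(-2), -78)) = Add(-63, Mul(3, -78)) = Add(-63, -234) = -297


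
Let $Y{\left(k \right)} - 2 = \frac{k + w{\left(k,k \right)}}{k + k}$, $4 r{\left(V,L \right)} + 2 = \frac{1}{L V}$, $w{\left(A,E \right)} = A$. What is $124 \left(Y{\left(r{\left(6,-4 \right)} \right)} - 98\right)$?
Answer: $-11780$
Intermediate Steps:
$r{\left(V,L \right)} = - \frac{1}{2} + \frac{1}{4 L V}$
$Y{\left(k \right)} = 3$ ($Y{\left(k \right)} = 2 + \frac{k + k}{k + k} = 2 + \frac{2 k}{2 k} = 2 + 2 k \frac{1}{2 k} = 2 + 1 = 3$)
$124 \left(Y{\left(r{\left(6,-4 \right)} \right)} - 98\right) = 124 \left(3 - 98\right) = 124 \left(-95\right) = -11780$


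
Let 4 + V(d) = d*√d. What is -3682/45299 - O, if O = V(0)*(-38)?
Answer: -6889130/45299 ≈ -152.08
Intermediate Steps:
V(d) = -4 + d^(3/2) (V(d) = -4 + d*√d = -4 + d^(3/2))
O = 152 (O = (-4 + 0^(3/2))*(-38) = (-4 + 0)*(-38) = -4*(-38) = 152)
-3682/45299 - O = -3682/45299 - 1*152 = -3682*1/45299 - 152 = -3682/45299 - 152 = -6889130/45299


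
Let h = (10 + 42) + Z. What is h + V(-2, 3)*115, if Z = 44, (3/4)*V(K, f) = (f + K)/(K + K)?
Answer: 173/3 ≈ 57.667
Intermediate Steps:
V(K, f) = 2*(K + f)/(3*K) (V(K, f) = 4*((f + K)/(K + K))/3 = 4*((K + f)/((2*K)))/3 = 4*((K + f)*(1/(2*K)))/3 = 4*((K + f)/(2*K))/3 = 2*(K + f)/(3*K))
h = 96 (h = (10 + 42) + 44 = 52 + 44 = 96)
h + V(-2, 3)*115 = 96 + ((⅔)*(-2 + 3)/(-2))*115 = 96 + ((⅔)*(-½)*1)*115 = 96 - ⅓*115 = 96 - 115/3 = 173/3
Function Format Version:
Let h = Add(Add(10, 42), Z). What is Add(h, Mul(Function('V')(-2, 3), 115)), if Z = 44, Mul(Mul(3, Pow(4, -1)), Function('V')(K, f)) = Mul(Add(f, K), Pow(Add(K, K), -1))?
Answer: Rational(173, 3) ≈ 57.667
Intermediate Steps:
Function('V')(K, f) = Mul(Rational(2, 3), Pow(K, -1), Add(K, f)) (Function('V')(K, f) = Mul(Rational(4, 3), Mul(Add(f, K), Pow(Add(K, K), -1))) = Mul(Rational(4, 3), Mul(Add(K, f), Pow(Mul(2, K), -1))) = Mul(Rational(4, 3), Mul(Add(K, f), Mul(Rational(1, 2), Pow(K, -1)))) = Mul(Rational(4, 3), Mul(Rational(1, 2), Pow(K, -1), Add(K, f))) = Mul(Rational(2, 3), Pow(K, -1), Add(K, f)))
h = 96 (h = Add(Add(10, 42), 44) = Add(52, 44) = 96)
Add(h, Mul(Function('V')(-2, 3), 115)) = Add(96, Mul(Mul(Rational(2, 3), Pow(-2, -1), Add(-2, 3)), 115)) = Add(96, Mul(Mul(Rational(2, 3), Rational(-1, 2), 1), 115)) = Add(96, Mul(Rational(-1, 3), 115)) = Add(96, Rational(-115, 3)) = Rational(173, 3)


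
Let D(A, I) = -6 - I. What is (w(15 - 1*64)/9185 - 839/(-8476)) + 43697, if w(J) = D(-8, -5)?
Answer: 3401909163559/77852060 ≈ 43697.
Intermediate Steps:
w(J) = -1 (w(J) = -6 - 1*(-5) = -6 + 5 = -1)
(w(15 - 1*64)/9185 - 839/(-8476)) + 43697 = (-1/9185 - 839/(-8476)) + 43697 = (-1*1/9185 - 839*(-1/8476)) + 43697 = (-1/9185 + 839/8476) + 43697 = 7697739/77852060 + 43697 = 3401909163559/77852060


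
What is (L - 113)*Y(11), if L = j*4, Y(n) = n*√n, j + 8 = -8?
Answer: -1947*√11 ≈ -6457.5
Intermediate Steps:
j = -16 (j = -8 - 8 = -16)
Y(n) = n^(3/2)
L = -64 (L = -16*4 = -64)
(L - 113)*Y(11) = (-64 - 113)*11^(3/2) = -1947*√11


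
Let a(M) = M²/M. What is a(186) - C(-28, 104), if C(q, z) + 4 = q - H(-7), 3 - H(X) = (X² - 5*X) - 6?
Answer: 143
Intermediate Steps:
a(M) = M
H(X) = 9 - X² + 5*X (H(X) = 3 - ((X² - 5*X) - 6) = 3 - (-6 + X² - 5*X) = 3 + (6 - X² + 5*X) = 9 - X² + 5*X)
C(q, z) = 71 + q (C(q, z) = -4 + (q - (9 - 1*(-7)² + 5*(-7))) = -4 + (q - (9 - 1*49 - 35)) = -4 + (q - (9 - 49 - 35)) = -4 + (q - 1*(-75)) = -4 + (q + 75) = -4 + (75 + q) = 71 + q)
a(186) - C(-28, 104) = 186 - (71 - 28) = 186 - 1*43 = 186 - 43 = 143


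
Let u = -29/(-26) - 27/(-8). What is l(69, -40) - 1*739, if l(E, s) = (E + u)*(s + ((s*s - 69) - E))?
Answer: 5395745/52 ≈ 1.0376e+5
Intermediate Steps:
u = 467/104 (u = -29*(-1/26) - 27*(-1/8) = 29/26 + 27/8 = 467/104 ≈ 4.4904)
l(E, s) = (467/104 + E)*(-69 + s + s**2 - E) (l(E, s) = (E + 467/104)*(s + ((s*s - 69) - E)) = (467/104 + E)*(s + ((s**2 - 69) - E)) = (467/104 + E)*(s + ((-69 + s**2) - E)) = (467/104 + E)*(s + (-69 + s**2 - E)) = (467/104 + E)*(-69 + s + s**2 - E))
l(69, -40) - 1*739 = (-32223/104 - 1*69**2 - 7643/104*69 + (467/104)*(-40) + (467/104)*(-40)**2 + 69*(-40) + 69*(-40)**2) - 1*739 = (-32223/104 - 1*4761 - 527367/104 - 2335/13 + (467/104)*1600 - 2760 + 69*1600) - 739 = (-32223/104 - 4761 - 527367/104 - 2335/13 + 93400/13 - 2760 + 110400) - 739 = 5434173/52 - 739 = 5395745/52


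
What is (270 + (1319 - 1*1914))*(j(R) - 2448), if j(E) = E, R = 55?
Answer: 777725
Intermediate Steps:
(270 + (1319 - 1*1914))*(j(R) - 2448) = (270 + (1319 - 1*1914))*(55 - 2448) = (270 + (1319 - 1914))*(-2393) = (270 - 595)*(-2393) = -325*(-2393) = 777725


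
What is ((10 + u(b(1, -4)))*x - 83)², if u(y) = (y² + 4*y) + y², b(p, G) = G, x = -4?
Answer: 34969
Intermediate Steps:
u(y) = 2*y² + 4*y
((10 + u(b(1, -4)))*x - 83)² = ((10 + 2*(-4)*(2 - 4))*(-4) - 83)² = ((10 + 2*(-4)*(-2))*(-4) - 83)² = ((10 + 16)*(-4) - 83)² = (26*(-4) - 83)² = (-104 - 83)² = (-187)² = 34969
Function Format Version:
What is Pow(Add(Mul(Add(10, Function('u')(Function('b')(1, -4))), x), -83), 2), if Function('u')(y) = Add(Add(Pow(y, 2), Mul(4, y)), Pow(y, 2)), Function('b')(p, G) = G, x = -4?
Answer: 34969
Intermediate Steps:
Function('u')(y) = Add(Mul(2, Pow(y, 2)), Mul(4, y))
Pow(Add(Mul(Add(10, Function('u')(Function('b')(1, -4))), x), -83), 2) = Pow(Add(Mul(Add(10, Mul(2, -4, Add(2, -4))), -4), -83), 2) = Pow(Add(Mul(Add(10, Mul(2, -4, -2)), -4), -83), 2) = Pow(Add(Mul(Add(10, 16), -4), -83), 2) = Pow(Add(Mul(26, -4), -83), 2) = Pow(Add(-104, -83), 2) = Pow(-187, 2) = 34969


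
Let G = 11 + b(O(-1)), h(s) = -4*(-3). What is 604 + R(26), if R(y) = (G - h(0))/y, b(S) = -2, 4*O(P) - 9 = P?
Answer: 15701/26 ≈ 603.88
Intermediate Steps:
O(P) = 9/4 + P/4
h(s) = 12
G = 9 (G = 11 - 2 = 9)
R(y) = -3/y (R(y) = (9 - 1*12)/y = (9 - 12)/y = -3/y)
604 + R(26) = 604 - 3/26 = 15701/26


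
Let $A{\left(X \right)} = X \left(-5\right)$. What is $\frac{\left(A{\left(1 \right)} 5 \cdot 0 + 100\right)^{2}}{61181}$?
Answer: $\frac{10000}{61181} \approx 0.16345$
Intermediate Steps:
$A{\left(X \right)} = - 5 X$
$\frac{\left(A{\left(1 \right)} 5 \cdot 0 + 100\right)^{2}}{61181} = \frac{\left(\left(-5\right) 1 \cdot 5 \cdot 0 + 100\right)^{2}}{61181} = \left(\left(-5\right) 5 \cdot 0 + 100\right)^{2} \cdot \frac{1}{61181} = \left(\left(-25\right) 0 + 100\right)^{2} \cdot \frac{1}{61181} = \left(0 + 100\right)^{2} \cdot \frac{1}{61181} = 100^{2} \cdot \frac{1}{61181} = 10000 \cdot \frac{1}{61181} = \frac{10000}{61181}$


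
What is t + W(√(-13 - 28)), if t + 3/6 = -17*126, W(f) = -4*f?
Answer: -4285/2 - 4*I*√41 ≈ -2142.5 - 25.612*I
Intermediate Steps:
t = -4285/2 (t = -½ - 17*126 = -½ - 2142 = -4285/2 ≈ -2142.5)
t + W(√(-13 - 28)) = -4285/2 - 4*√(-13 - 28) = -4285/2 - 4*I*√41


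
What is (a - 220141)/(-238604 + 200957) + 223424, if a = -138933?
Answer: 8411602402/37647 ≈ 2.2343e+5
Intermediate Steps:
(a - 220141)/(-238604 + 200957) + 223424 = (-138933 - 220141)/(-238604 + 200957) + 223424 = -359074/(-37647) + 223424 = -359074*(-1/37647) + 223424 = 359074/37647 + 223424 = 8411602402/37647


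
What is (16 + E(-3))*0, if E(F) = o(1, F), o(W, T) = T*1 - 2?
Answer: 0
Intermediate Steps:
o(W, T) = -2 + T (o(W, T) = T - 2 = -2 + T)
E(F) = -2 + F
(16 + E(-3))*0 = (16 + (-2 - 3))*0 = (16 - 5)*0 = 11*0 = 0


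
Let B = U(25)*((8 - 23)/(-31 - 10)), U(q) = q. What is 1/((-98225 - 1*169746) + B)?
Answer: -41/10986436 ≈ -3.7319e-6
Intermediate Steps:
B = 375/41 (B = 25*((8 - 23)/(-31 - 10)) = 25*(-15/(-41)) = 25*(-15*(-1/41)) = 25*(15/41) = 375/41 ≈ 9.1463)
1/((-98225 - 1*169746) + B) = 1/((-98225 - 1*169746) + 375/41) = 1/((-98225 - 169746) + 375/41) = 1/(-267971 + 375/41) = 1/(-10986436/41) = -41/10986436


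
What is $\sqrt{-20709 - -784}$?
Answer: $5 i \sqrt{797} \approx 141.16 i$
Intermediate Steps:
$\sqrt{-20709 - -784} = \sqrt{-20709 + 784} = \sqrt{-19925} = 5 i \sqrt{797}$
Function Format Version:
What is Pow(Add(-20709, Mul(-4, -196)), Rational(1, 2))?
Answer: Mul(5, I, Pow(797, Rational(1, 2))) ≈ Mul(141.16, I)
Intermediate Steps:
Pow(Add(-20709, Mul(-4, -196)), Rational(1, 2)) = Pow(Add(-20709, 784), Rational(1, 2)) = Pow(-19925, Rational(1, 2)) = Mul(5, I, Pow(797, Rational(1, 2)))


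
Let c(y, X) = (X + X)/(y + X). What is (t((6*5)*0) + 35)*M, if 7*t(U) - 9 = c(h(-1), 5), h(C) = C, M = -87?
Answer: -44631/14 ≈ -3187.9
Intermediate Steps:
c(y, X) = 2*X/(X + y) (c(y, X) = (2*X)/(X + y) = 2*X/(X + y))
t(U) = 23/14 (t(U) = 9/7 + (2*5/(5 - 1))/7 = 9/7 + (2*5/4)/7 = 9/7 + (2*5*(¼))/7 = 9/7 + (⅐)*(5/2) = 9/7 + 5/14 = 23/14)
(t((6*5)*0) + 35)*M = (23/14 + 35)*(-87) = (513/14)*(-87) = -44631/14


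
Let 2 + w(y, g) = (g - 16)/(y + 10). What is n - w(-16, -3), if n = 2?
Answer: ⅚ ≈ 0.83333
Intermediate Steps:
w(y, g) = -2 + (-16 + g)/(10 + y) (w(y, g) = -2 + (g - 16)/(y + 10) = -2 + (-16 + g)/(10 + y))
n - w(-16, -3) = 2 - (-36 - 3 - 2*(-16))/(10 - 16) = 2 - (-36 - 3 + 32)/(-6) = 2 - (-1)*(-7)/6 = 2 - 1*7/6 = 2 - 7/6 = ⅚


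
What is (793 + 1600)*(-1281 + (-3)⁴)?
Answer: -2871600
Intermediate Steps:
(793 + 1600)*(-1281 + (-3)⁴) = 2393*(-1281 + 81) = 2393*(-1200) = -2871600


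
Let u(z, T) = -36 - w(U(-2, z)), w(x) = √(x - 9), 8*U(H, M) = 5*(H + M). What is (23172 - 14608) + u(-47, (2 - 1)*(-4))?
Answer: 8528 - I*√634/4 ≈ 8528.0 - 6.2948*I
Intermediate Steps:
U(H, M) = 5*H/8 + 5*M/8 (U(H, M) = (5*(H + M))/8 = (5*H + 5*M)/8 = 5*H/8 + 5*M/8)
w(x) = √(-9 + x)
u(z, T) = -36 - √(-41/4 + 5*z/8) (u(z, T) = -36 - √(-9 + ((5/8)*(-2) + 5*z/8)) = -36 - √(-9 + (-5/4 + 5*z/8)) = -36 - √(-41/4 + 5*z/8))
(23172 - 14608) + u(-47, (2 - 1)*(-4)) = (23172 - 14608) + (-36 - √(-164 + 10*(-47))/4) = 8564 + (-36 - √(-164 - 470)/4) = 8564 + (-36 - I*√634/4) = 8528 - I*√634/4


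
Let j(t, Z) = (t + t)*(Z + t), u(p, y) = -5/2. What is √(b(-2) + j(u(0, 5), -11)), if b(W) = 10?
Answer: √310/2 ≈ 8.8034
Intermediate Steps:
u(p, y) = -5/2 (u(p, y) = -5*½ = -5/2)
j(t, Z) = 2*t*(Z + t) (j(t, Z) = (2*t)*(Z + t) = 2*t*(Z + t))
√(b(-2) + j(u(0, 5), -11)) = √(10 + 2*(-5/2)*(-11 - 5/2)) = √(10 + 2*(-5/2)*(-27/2)) = √(10 + 135/2) = √(155/2) = √310/2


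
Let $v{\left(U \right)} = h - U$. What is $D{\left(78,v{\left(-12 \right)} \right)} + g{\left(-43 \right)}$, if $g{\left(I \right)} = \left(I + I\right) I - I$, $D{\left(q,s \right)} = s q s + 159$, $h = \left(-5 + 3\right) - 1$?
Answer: $10218$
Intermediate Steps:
$h = -3$ ($h = -2 - 1 = -3$)
$v{\left(U \right)} = -3 - U$
$D{\left(q,s \right)} = 159 + q s^{2}$ ($D{\left(q,s \right)} = q s s + 159 = q s^{2} + 159 = 159 + q s^{2}$)
$g{\left(I \right)} = - I + 2 I^{2}$ ($g{\left(I \right)} = 2 I I - I = 2 I^{2} - I = - I + 2 I^{2}$)
$D{\left(78,v{\left(-12 \right)} \right)} + g{\left(-43 \right)} = \left(159 + 78 \left(-3 - -12\right)^{2}\right) - 43 \left(-1 + 2 \left(-43\right)\right) = \left(159 + 78 \left(-3 + 12\right)^{2}\right) - 43 \left(-1 - 86\right) = \left(159 + 78 \cdot 9^{2}\right) - -3741 = \left(159 + 78 \cdot 81\right) + 3741 = \left(159 + 6318\right) + 3741 = 6477 + 3741 = 10218$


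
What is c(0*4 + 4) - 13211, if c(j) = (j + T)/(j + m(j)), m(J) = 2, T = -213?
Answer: -79475/6 ≈ -13246.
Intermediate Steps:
c(j) = (-213 + j)/(2 + j) (c(j) = (j - 213)/(j + 2) = (-213 + j)/(2 + j))
c(0*4 + 4) - 13211 = (-213 + (0*4 + 4))/(2 + (0*4 + 4)) - 13211 = (-213 + (0 + 4))/(2 + (0 + 4)) - 13211 = (-213 + 4)/(2 + 4) - 13211 = -209/6 - 13211 = -79475/6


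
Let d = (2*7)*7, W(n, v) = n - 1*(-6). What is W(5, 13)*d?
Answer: 1078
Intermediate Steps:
W(n, v) = 6 + n (W(n, v) = n + 6 = 6 + n)
d = 98 (d = 14*7 = 98)
W(5, 13)*d = (6 + 5)*98 = 11*98 = 1078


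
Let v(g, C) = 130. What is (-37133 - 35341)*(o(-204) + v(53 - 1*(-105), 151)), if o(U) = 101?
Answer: -16741494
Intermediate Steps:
(-37133 - 35341)*(o(-204) + v(53 - 1*(-105), 151)) = (-37133 - 35341)*(101 + 130) = -72474*231 = -16741494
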